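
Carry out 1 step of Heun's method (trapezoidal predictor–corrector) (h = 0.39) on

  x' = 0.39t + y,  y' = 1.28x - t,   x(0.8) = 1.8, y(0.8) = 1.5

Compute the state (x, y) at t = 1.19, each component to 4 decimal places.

2.6507, 2.1869

Heun on (x,y): k1 = f(t_n, state_n); k2 = f(t_n + h, state_n + h·k1); state_{n+1} = state_n + (h/2)·(k1 + k2).
0.800000: (1.800000, 1.500000)
  k1 = (1.812000, 1.504000)
  predictor → (2.506680, 2.086560)
  k2 = (2.550660, 2.018550)
  → (2.650719, 2.186897)
(x(1.19), y(1.19)) ≈ (2.6507, 2.1869)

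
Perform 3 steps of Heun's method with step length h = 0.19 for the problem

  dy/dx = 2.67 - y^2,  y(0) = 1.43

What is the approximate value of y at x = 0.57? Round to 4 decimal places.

1.5945

Heun: k1 = f(x_n, y_n); k2 = f(x_n + h, y_n + h·k1); y_{n+1} = y_n + (h/2)·(k1 + k2).
x=0.000000, y=1.430000:
  k1 = f(0.000000, 1.430000) = 0.625100
  k2 = f(0.190000, 1.548769) = 0.271315
  y ← 1.430000 + (0.19/2)·(0.625100 + 0.271315) = 1.515159
x=0.190000, y=1.515159:
  k1 = f(0.190000, 1.515159) = 0.374292
  k2 = f(0.380000, 1.586275) = 0.153732
  y ← 1.515159 + (0.19/2)·(0.374292 + 0.153732) = 1.565322
x=0.380000, y=1.565322:
  k1 = f(0.380000, 1.565322) = 0.219768
  k2 = f(0.570000, 1.607078) = 0.087302
  y ← 1.565322 + (0.19/2)·(0.219768 + 0.087302) = 1.594493
y(0.57) ≈ 1.5945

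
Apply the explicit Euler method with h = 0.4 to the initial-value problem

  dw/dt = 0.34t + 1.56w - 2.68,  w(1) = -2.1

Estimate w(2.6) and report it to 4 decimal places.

-23.0573

Euler: w_{n+1} = w_n + h·f(t_n, w_n).
t=1.000000, w=-2.100000: f=-5.616000 → w ← -2.100000 + 0.4·(-5.616000) = -4.346400
t=1.400000, w=-4.346400: f=-8.984384 → w ← -4.346400 + 0.4·(-8.984384) = -7.940154
t=1.800000, w=-7.940154: f=-14.454640 → w ← -7.940154 + 0.4·(-14.454640) = -13.722009
t=2.200000, w=-13.722009: f=-23.338335 → w ← -13.722009 + 0.4·(-23.338335) = -23.057343
w(2.6) ≈ -23.0573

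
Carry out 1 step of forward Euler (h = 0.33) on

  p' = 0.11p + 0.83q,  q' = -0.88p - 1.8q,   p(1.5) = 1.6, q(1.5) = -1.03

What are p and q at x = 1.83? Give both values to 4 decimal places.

1.3760, -0.8828

Euler on (p,q): p_{n+1} = p_n + h·p', q_{n+1} = q_n + h·q'.
1.500000: (1.600000, -1.030000); f=(-0.678900, 0.446000) → (1.375963, -0.882820)
(p(1.83), q(1.83)) ≈ (1.3760, -0.8828)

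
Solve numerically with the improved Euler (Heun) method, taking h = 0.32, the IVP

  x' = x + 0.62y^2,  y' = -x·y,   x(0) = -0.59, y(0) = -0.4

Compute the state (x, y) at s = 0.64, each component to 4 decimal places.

Heun on (x,y): k1 = f(s_n, state_n); k2 = f(s_n + h, state_n + h·k1); state_{n+1} = state_n + (h/2)·(k1 + k2).
0.000000: (-0.590000, -0.400000)
  k1 = (-0.490800, -0.236000)
  predictor → (-0.747056, -0.475520)
  k2 = (-0.606862, -0.355240)
  → (-0.765626, -0.494598)
0.320000: (-0.765626, -0.494598)
  k1 = (-0.613957, -0.378677)
  predictor → (-0.962092, -0.615775)
  k2 = (-0.727001, -0.592432)
  → (-0.980179, -0.649976)
(x(0.64), y(0.64)) ≈ (-0.9802, -0.6500)

-0.9802, -0.6500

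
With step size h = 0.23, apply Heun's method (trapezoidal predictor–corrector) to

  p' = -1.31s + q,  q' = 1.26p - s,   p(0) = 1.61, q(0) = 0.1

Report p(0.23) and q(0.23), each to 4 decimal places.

Heun on (p,q): k1 = f(s_n, state_n); k2 = f(s_n + h, state_n + h·k1); state_{n+1} = state_n + (h/2)·(k1 + k2).
0.000000: (1.610000, 0.100000)
  k1 = (0.100000, 2.028600)
  predictor → (1.633000, 0.566578)
  k2 = (0.265278, 1.827580)
  → (1.652007, 0.543461)
(p(0.23), q(0.23)) ≈ (1.6520, 0.5435)

1.6520, 0.5435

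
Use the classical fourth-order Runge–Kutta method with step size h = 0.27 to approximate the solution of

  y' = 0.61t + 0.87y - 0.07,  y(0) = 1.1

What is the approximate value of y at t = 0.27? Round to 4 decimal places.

1.3940

RK4: k1 = f(t_n, y_n); k2 = f(t_n + h/2, y_n + (h/2)·k1); k3 = f(t_n + h/2, y_n + (h/2)·k2); k4 = f(t_n + h, y_n + h·k3); y_{n+1} = y_n + (h/6)·(k1 + 2k2 + 2k3 + k4).
t=0.000000, y=1.100000:
  k1 = f(0.000000, 1.100000) = 0.887000
  k2 = f(0.135000, 1.219745) = 1.073528
  k3 = f(0.135000, 1.244926) = 1.095436
  k4 = f(0.270000, 1.395768) = 1.309018
  y ← 1.100000 + (0.27/6)·(k1 + 2k2 + 2k3 + k4) = 1.394028
y(0.27) ≈ 1.3940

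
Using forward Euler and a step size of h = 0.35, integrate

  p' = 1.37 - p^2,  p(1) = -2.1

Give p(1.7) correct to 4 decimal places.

-6.1883

Euler: p_{n+1} = p_n + h·f(t_n, p_n).
t=1.000000, p=-2.100000: f=-3.040000 → p ← -2.100000 + 0.35·(-3.040000) = -3.164000
t=1.350000, p=-3.164000: f=-8.640896 → p ← -3.164000 + 0.35·(-8.640896) = -6.188314
p(1.7) ≈ -6.1883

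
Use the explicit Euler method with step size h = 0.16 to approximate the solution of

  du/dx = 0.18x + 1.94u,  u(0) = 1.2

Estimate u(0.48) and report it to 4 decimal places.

Euler: u_{n+1} = u_n + h·f(x_n, u_n).
x=0.000000, u=1.200000: f=2.328000 → u ← 1.200000 + 0.16·2.328000 = 1.572480
x=0.160000, u=1.572480: f=3.079411 → u ← 1.572480 + 0.16·3.079411 = 2.065186
x=0.320000, u=2.065186: f=4.064060 → u ← 2.065186 + 0.16·4.064060 = 2.715435
u(0.48) ≈ 2.7154

2.7154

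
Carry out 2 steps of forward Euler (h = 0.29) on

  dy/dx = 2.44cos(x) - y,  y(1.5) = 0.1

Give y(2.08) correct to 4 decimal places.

-0.0679

Euler: y_{n+1} = y_n + h·f(x_n, y_n).
x=1.500000, y=0.100000: f=0.072599 → y ← 0.100000 + 0.29·0.072599 = 0.121054
x=1.790000, y=0.121054: f=-0.651638 → y ← 0.121054 + 0.29·(-0.651638) = -0.067921
y(2.08) ≈ -0.0679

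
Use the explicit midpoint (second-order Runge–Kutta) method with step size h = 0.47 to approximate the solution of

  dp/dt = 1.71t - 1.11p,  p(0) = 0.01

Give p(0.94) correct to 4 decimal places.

0.5879

Midpoint: k1 = f(t_n, p_n); k2 = f(t_n + h/2, p_n + (h/2)·k1); p_{n+1} = p_n + h·k2.
t=0.000000, p=0.010000:
  k1 = f(0.000000, 0.010000) = -0.011100
  k2 = f(0.235000, 0.007392) = 0.393645
  p ← 0.010000 + 0.47·0.393645 = 0.195013
t=0.470000, p=0.195013:
  k1 = f(0.470000, 0.195013) = 0.587235
  k2 = f(0.705000, 0.333014) = 0.835905
  p ← 0.195013 + 0.47·0.835905 = 0.587889
p(0.94) ≈ 0.5879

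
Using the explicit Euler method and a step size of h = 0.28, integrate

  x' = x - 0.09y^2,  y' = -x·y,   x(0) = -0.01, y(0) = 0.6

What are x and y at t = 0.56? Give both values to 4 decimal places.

-0.0371, 0.6054

Euler on (x,y): x_{n+1} = x_n + h·x', y_{n+1} = y_n + h·y'.
0.000000: (-0.010000, 0.600000); f=(-0.042400, 0.006000) → (-0.021872, 0.601680)
0.280000: (-0.021872, 0.601680); f=(-0.054454, 0.013160) → (-0.037119, 0.605365)
(x(0.56), y(0.56)) ≈ (-0.0371, 0.6054)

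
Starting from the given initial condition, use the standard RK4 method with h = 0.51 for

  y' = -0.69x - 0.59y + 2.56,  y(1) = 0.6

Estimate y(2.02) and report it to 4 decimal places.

RK4: k1 = f(x_n, y_n); k2 = f(x_n + h/2, y_n + (h/2)·k1); k3 = f(x_n + h/2, y_n + (h/2)·k2); k4 = f(x_n + h, y_n + h·k3); y_{n+1} = y_n + (h/6)·(k1 + 2k2 + 2k3 + k4).
x=1.000000, y=0.600000:
  k1 = f(1.000000, 0.600000) = 1.516000
  k2 = f(1.255000, 0.986580) = 1.111968
  k3 = f(1.255000, 0.883552) = 1.172754
  k4 = f(1.510000, 1.198105) = 0.811218
  y ← 0.600000 + (0.51/6)·(k1 + 2k2 + 2k3 + k4) = 1.186216
x=1.510000, y=1.186216:
  k1 = f(1.510000, 1.186216) = 0.818232
  k2 = f(1.765000, 1.394866) = 0.519179
  k3 = f(1.765000, 1.318607) = 0.564172
  k4 = f(2.020000, 1.473944) = 0.296573
  y ← 1.186216 + (0.51/6)·(k1 + 2k2 + 2k3 + k4) = 1.465144
y(2.02) ≈ 1.4651

1.4651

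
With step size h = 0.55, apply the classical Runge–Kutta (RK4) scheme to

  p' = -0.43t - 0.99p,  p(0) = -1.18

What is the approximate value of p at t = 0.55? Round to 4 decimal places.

-0.7398

RK4: k1 = f(t_n, p_n); k2 = f(t_n + h/2, p_n + (h/2)·k1); k3 = f(t_n + h/2, p_n + (h/2)·k2); k4 = f(t_n + h, p_n + h·k3); p_{n+1} = p_n + (h/6)·(k1 + 2k2 + 2k3 + k4).
t=0.000000, p=-1.180000:
  k1 = f(0.000000, -1.180000) = 1.168200
  k2 = f(0.275000, -0.858745) = 0.731908
  k3 = f(0.275000, -0.978725) = 0.850688
  k4 = f(0.550000, -0.712122) = 0.468500
  p ← -1.180000 + (0.55/6)·(k1 + 2k2 + 2k3 + k4) = -0.739827
p(0.55) ≈ -0.7398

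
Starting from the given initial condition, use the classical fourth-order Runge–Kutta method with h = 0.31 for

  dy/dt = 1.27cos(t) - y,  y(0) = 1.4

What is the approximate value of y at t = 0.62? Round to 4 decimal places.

1.2973

RK4: k1 = f(t_n, y_n); k2 = f(t_n + h/2, y_n + (h/2)·k1); k3 = f(t_n + h/2, y_n + (h/2)·k2); k4 = f(t_n + h, y_n + h·k3); y_{n+1} = y_n + (h/6)·(k1 + 2k2 + 2k3 + k4).
t=0.000000, y=1.400000:
  k1 = f(0.000000, 1.400000) = -0.130000
  k2 = f(0.155000, 1.379850) = -0.125075
  k3 = f(0.155000, 1.380613) = -0.125839
  k4 = f(0.310000, 1.360990) = -0.151526
  y ← 1.400000 + (0.31/6)·(k1 + 2k2 + 2k3 + k4) = 1.359527
t=0.310000, y=1.359527:
  k1 = f(0.310000, 1.359527) = -0.150063
  k2 = f(0.465000, 1.336267) = -0.201114
  k3 = f(0.465000, 1.328354) = -0.193201
  k4 = f(0.620000, 1.299634) = -0.266009
  y ← 1.359527 + (0.31/6)·(k1 + 2k2 + 2k3 + k4) = 1.297284
y(0.62) ≈ 1.2973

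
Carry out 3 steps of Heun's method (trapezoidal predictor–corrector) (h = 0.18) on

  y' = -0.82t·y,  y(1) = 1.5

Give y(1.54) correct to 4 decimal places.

0.8579

Heun: k1 = f(t_n, y_n); k2 = f(t_n + h, y_n + h·k1); y_{n+1} = y_n + (h/2)·(k1 + k2).
t=1.000000, y=1.500000:
  k1 = f(1.000000, 1.500000) = -1.230000
  k2 = f(1.180000, 1.278600) = -1.237173
  y ← 1.500000 + (0.18/2)·(-1.230000 + (-1.237173)) = 1.277954
t=1.180000, y=1.277954:
  k1 = f(1.180000, 1.277954) = -1.236549
  k2 = f(1.360000, 1.055376) = -1.176955
  y ← 1.277954 + (0.18/2)·(-1.236549 + (-1.176955)) = 1.060739
t=1.360000, y=1.060739:
  k1 = f(1.360000, 1.060739) = -1.182936
  k2 = f(1.540000, 0.847811) = -1.070615
  y ← 1.060739 + (0.18/2)·(-1.182936 + (-1.070615)) = 0.857919
y(1.54) ≈ 0.8579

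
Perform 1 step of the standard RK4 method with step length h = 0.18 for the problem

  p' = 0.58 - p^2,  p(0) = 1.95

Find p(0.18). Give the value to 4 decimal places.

RK4: k1 = f(x_n, p_n); k2 = f(x_n + h/2, p_n + (h/2)·k1); k3 = f(x_n + h/2, p_n + (h/2)·k2); k4 = f(x_n + h, p_n + h·k3); p_{n+1} = p_n + (h/6)·(k1 + 2k2 + 2k3 + k4).
x=0.000000, p=1.950000:
  k1 = f(0.000000, 1.950000) = -3.222500
  k2 = f(0.090000, 1.659975) = -2.175517
  k3 = f(0.090000, 1.754203) = -2.497230
  k4 = f(0.180000, 1.500499) = -1.671496
  p ← 1.950000 + (0.18/6)·(k1 + 2k2 + 2k3 + k4) = 1.522815
p(0.18) ≈ 1.5228

1.5228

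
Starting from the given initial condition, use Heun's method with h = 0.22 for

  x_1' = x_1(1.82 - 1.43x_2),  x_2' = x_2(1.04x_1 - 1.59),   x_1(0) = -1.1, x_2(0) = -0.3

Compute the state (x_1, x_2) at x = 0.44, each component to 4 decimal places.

Heun on (x_1,x_2): k1 = f(x_n, state_n); k2 = f(x_n + h, state_n + h·k1); state_{n+1} = state_n + (h/2)·(k1 + k2).
0.000000: (-1.100000, -0.300000)
  k1 = (-2.473900, 0.820200)
  predictor → (-1.644258, -0.119556)
  k2 = (-3.273660, 0.394538)
  → (-1.732232, -0.166379)
0.220000: (-1.732232, -0.166379)
  k1 = (-3.564797, 0.564277)
  predictor → (-2.516487, -0.042238)
  k2 = (-4.732002, 0.177701)
  → (-2.644880, -0.084761)
(x_1(0.44), x_2(0.44)) ≈ (-2.6449, -0.0848)

-2.6449, -0.0848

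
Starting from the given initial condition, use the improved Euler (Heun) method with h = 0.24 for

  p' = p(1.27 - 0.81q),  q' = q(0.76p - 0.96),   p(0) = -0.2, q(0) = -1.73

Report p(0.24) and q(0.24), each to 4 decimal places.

-0.3546, -1.3151

Heun on (p,q): k1 = f(s_n, state_n); k2 = f(s_n + h, state_n + h·k1); state_{n+1} = state_n + (h/2)·(k1 + k2).
0.000000: (-0.200000, -1.730000)
  k1 = (-0.534260, 1.923760)
  predictor → (-0.328222, -1.268298)
  k2 = (-0.754032, 1.533941)
  → (-0.354595, -1.315076)
(p(0.24), q(0.24)) ≈ (-0.3546, -1.3151)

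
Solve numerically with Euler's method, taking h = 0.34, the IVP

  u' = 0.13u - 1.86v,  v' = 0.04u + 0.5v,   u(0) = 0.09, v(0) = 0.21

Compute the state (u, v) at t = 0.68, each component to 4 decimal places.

-0.1967, 0.2884

Euler on (u,v): u_{n+1} = u_n + h·u', v_{n+1} = v_n + h·v'.
0.000000: (0.090000, 0.210000); f=(-0.378900, 0.108600) → (-0.038826, 0.246924)
0.340000: (-0.038826, 0.246924); f=(-0.464326, 0.121909) → (-0.196697, 0.288373)
(u(0.68), v(0.68)) ≈ (-0.1967, 0.2884)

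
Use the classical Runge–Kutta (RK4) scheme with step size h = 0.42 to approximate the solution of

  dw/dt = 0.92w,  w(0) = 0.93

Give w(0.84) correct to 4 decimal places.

2.0140

RK4: k1 = f(t_n, w_n); k2 = f(t_n + h/2, w_n + (h/2)·k1); k3 = f(t_n + h/2, w_n + (h/2)·k2); k4 = f(t_n + h, w_n + h·k3); w_{n+1} = w_n + (h/6)·(k1 + 2k2 + 2k3 + k4).
t=0.000000, w=0.930000:
  k1 = f(0.000000, 0.930000) = 0.855600
  k2 = f(0.210000, 1.109676) = 1.020902
  k3 = f(0.210000, 1.144389) = 1.052838
  k4 = f(0.420000, 1.372192) = 1.262417
  w ← 0.930000 + (0.42/6)·(k1 + 2k2 + 2k3 + k4) = 1.368585
t=0.420000, w=1.368585:
  k1 = f(0.420000, 1.368585) = 1.259098
  k2 = f(0.630000, 1.632995) = 1.502356
  k3 = f(0.630000, 1.684079) = 1.549353
  k4 = f(0.840000, 2.019313) = 1.857768
  w ← 1.368585 + (0.42/6)·(k1 + 2k2 + 2k3 + k4) = 2.014005
w(0.84) ≈ 2.0140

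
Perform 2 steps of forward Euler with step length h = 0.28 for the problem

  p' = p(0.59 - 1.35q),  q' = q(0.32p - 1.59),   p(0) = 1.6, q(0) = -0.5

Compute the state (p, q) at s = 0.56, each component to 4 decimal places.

2.8106, -0.2614

Euler on (p,q): p_{n+1} = p_n + h·p', q_{n+1} = q_n + h·q'.
0.000000: (1.600000, -0.500000); f=(2.024000, 0.539000) → (2.166720, -0.349080)
0.280000: (2.166720, -0.349080); f=(2.299449, 0.313002) → (2.810566, -0.261439)
(p(0.56), q(0.56)) ≈ (2.8106, -0.2614)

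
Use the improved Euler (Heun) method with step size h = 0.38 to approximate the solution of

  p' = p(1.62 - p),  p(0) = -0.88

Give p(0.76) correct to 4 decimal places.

-12.9323

Heun: k1 = f(x_n, p_n); k2 = f(x_n + h, p_n + h·k1); p_{n+1} = p_n + (h/2)·(k1 + k2).
x=0.000000, p=-0.880000:
  k1 = f(0.000000, -0.880000) = -2.200000
  k2 = f(0.380000, -1.716000) = -5.724576
  p ← -0.880000 + (0.38/2)·(-2.200000 + (-5.724576)) = -2.385669
x=0.380000, p=-2.385669:
  k1 = f(0.380000, -2.385669) = -9.556203
  k2 = f(0.760000, -6.017027) = -45.952193
  p ← -2.385669 + (0.38/2)·(-9.556203 + (-45.952193)) = -12.932265
p(0.76) ≈ -12.9323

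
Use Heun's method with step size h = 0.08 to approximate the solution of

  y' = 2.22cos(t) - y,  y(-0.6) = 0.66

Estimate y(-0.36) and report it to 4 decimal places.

Heun: k1 = f(t_n, y_n); k2 = f(t_n + h, y_n + h·k1); y_{n+1} = y_n + (h/2)·(k1 + k2).
t=-0.600000, y=0.660000:
  k1 = f(-0.600000, 0.660000) = 1.172245
  k2 = f(-0.520000, 0.753780) = 1.172779
  y ← 0.660000 + (0.08/2)·(1.172245 + 1.172779) = 0.753801
t=-0.520000, y=0.753801:
  k1 = f(-0.520000, 0.753801) = 1.172758
  k2 = f(-0.440000, 0.847622) = 1.160927
  y ← 0.753801 + (0.08/2)·(1.172758 + 1.160927) = 0.847148
t=-0.440000, y=0.847148:
  k1 = f(-0.440000, 0.847148) = 1.161400
  k2 = f(-0.360000, 0.940060) = 1.137631
  y ← 0.847148 + (0.08/2)·(1.161400 + 1.137631) = 0.939110
y(-0.36) ≈ 0.9391

0.9391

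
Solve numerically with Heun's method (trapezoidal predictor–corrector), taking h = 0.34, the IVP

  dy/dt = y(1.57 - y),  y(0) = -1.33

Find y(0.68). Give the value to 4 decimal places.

-31.1975

Heun: k1 = f(t_n, y_n); k2 = f(t_n + h, y_n + h·k1); y_{n+1} = y_n + (h/2)·(k1 + k2).
t=0.000000, y=-1.330000:
  k1 = f(0.000000, -1.330000) = -3.857000
  k2 = f(0.340000, -2.641380) = -11.123855
  y ← -1.330000 + (0.34/2)·(-3.857000 + (-11.123855)) = -3.876745
t=0.340000, y=-3.876745:
  k1 = f(0.340000, -3.876745) = -21.115645
  k2 = f(0.680000, -11.056064) = -139.594583
  y ← -3.876745 + (0.34/2)·(-21.115645 + (-139.594583)) = -31.197484
y(0.68) ≈ -31.1975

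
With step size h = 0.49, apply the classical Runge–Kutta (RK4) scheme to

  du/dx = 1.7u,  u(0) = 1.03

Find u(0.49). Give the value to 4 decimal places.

RK4: k1 = f(x_n, u_n); k2 = f(x_n + h/2, u_n + (h/2)·k1); k3 = f(x_n + h/2, u_n + (h/2)·k2); k4 = f(x_n + h, u_n + h·k3); u_{n+1} = u_n + (h/6)·(k1 + 2k2 + 2k3 + k4).
x=0.000000, u=1.030000:
  k1 = f(0.000000, 1.030000) = 1.751000
  k2 = f(0.245000, 1.458995) = 2.480291
  k3 = f(0.245000, 1.637671) = 2.784041
  k4 = f(0.490000, 2.394180) = 4.070106
  u ← 1.030000 + (0.49/6)·(k1 + 2k2 + 2k3 + k4) = 2.365231
u(0.49) ≈ 2.3652

2.3652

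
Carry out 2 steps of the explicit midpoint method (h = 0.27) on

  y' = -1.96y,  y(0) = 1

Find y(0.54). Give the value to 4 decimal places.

Midpoint: k1 = f(x_n, y_n); k2 = f(x_n + h/2, y_n + (h/2)·k1); y_{n+1} = y_n + h·k2.
x=0.000000, y=1.000000:
  k1 = f(0.000000, 1.000000) = -1.960000
  k2 = f(0.135000, 0.735400) = -1.441384
  y ← 1.000000 + 0.27·(-1.441384) = 0.610826
x=0.270000, y=0.610826:
  k1 = f(0.270000, 0.610826) = -1.197220
  k2 = f(0.405000, 0.449202) = -0.880435
  y ← 0.610826 + 0.27·(-0.880435) = 0.373109
y(0.54) ≈ 0.3731

0.3731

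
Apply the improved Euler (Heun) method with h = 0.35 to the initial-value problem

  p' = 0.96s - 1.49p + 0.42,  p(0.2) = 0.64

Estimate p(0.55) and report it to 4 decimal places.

Heun: k1 = f(s_n, p_n); k2 = f(s_n + h, p_n + h·k1); p_{n+1} = p_n + (h/2)·(k1 + k2).
s=0.200000, p=0.640000:
  k1 = f(0.200000, 0.640000) = -0.341600
  k2 = f(0.550000, 0.520440) = 0.172544
  p ← 0.640000 + (0.35/2)·(-0.341600 + 0.172544) = 0.610415
p(0.55) ≈ 0.6104

0.6104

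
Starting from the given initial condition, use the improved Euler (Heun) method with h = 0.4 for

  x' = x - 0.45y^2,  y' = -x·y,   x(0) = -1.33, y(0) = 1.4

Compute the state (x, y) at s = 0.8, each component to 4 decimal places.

-7.6335, 9.7570

Heun on (x,y): k1 = f(s_n, state_n); k2 = f(s_n + h, state_n + h·k1); state_{n+1} = state_n + (h/2)·(k1 + k2).
0.000000: (-1.330000, 1.400000)
  k1 = (-2.212000, 1.862000)
  predictor → (-2.214800, 2.144800)
  k2 = (-4.284875, 4.750303)
  → (-2.629375, 2.722461)
0.400000: (-2.629375, 2.722461)
  k1 = (-5.964681, 7.158370)
  predictor → (-5.015248, 5.585809)
  k2 = (-19.055813, 28.014213)
  → (-7.633474, 9.756977)
(x(0.8), y(0.8)) ≈ (-7.6335, 9.7570)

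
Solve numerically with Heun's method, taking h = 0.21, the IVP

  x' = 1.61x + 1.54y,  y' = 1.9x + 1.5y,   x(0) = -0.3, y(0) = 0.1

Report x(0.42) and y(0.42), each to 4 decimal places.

-0.5835, -0.2318

Heun on (x,y): k1 = f(t_n, state_n); k2 = f(t_n + h, state_n + h·k1); state_{n+1} = state_n + (h/2)·(k1 + k2).
0.000000: (-0.300000, 0.100000)
  k1 = (-0.329000, -0.420000)
  predictor → (-0.369090, 0.011800)
  k2 = (-0.576063, -0.683571)
  → (-0.395032, -0.015875)
0.210000: (-0.395032, -0.015875)
  k1 = (-0.660448, -0.774372)
  predictor → (-0.533726, -0.178493)
  k2 = (-1.134178, -1.281819)
  → (-0.583467, -0.231775)
(x(0.42), y(0.42)) ≈ (-0.5835, -0.2318)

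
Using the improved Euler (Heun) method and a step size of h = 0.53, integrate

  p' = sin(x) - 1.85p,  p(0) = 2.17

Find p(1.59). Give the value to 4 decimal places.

Heun: k1 = f(x_n, p_n); k2 = f(x_n + h, p_n + h·k1); p_{n+1} = p_n + (h/2)·(k1 + k2).
x=0.000000, p=2.170000:
  k1 = f(0.000000, 2.170000) = -4.014500
  k2 = f(0.530000, 0.042315) = 0.427251
  p ← 2.170000 + (0.53/2)·(-4.014500 + 0.427251) = 1.219379
x=0.530000, p=1.219379:
  k1 = f(0.530000, 1.219379) = -1.750318
  k2 = f(1.060000, 0.291711) = 0.332691
  p ← 1.219379 + (0.53/2)·(-1.750318 + 0.332691) = 0.843708
x=1.060000, p=0.843708:
  k1 = f(1.060000, 0.843708) = -0.688504
  k2 = f(1.590000, 0.478801) = 0.114034
  p ← 0.843708 + (0.53/2)·(-0.688504 + 0.114034) = 0.691473
p(1.59) ≈ 0.6915

0.6915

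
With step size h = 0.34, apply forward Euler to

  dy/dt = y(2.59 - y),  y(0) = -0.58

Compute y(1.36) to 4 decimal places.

Euler: y_{n+1} = y_n + h·f(t_n, y_n).
t=0.000000, y=-0.580000: f=-1.838600 → y ← -0.580000 + 0.34·(-1.838600) = -1.205124
t=0.340000, y=-1.205124: f=-4.573595 → y ← -1.205124 + 0.34·(-4.573595) = -2.760146
t=0.680000, y=-2.760146: f=-14.767187 → y ← -2.760146 + 0.34·(-14.767187) = -7.780990
t=1.020000, y=-7.780990: f=-80.696565 → y ← -7.780990 + 0.34·(-80.696565) = -35.217822
y(1.36) ≈ -35.2178

-35.2178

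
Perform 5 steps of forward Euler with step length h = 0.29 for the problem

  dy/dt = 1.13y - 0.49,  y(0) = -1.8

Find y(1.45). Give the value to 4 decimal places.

Euler: y_{n+1} = y_n + h·f(t_n, y_n).
t=0.000000, y=-1.800000: f=-2.524000 → y ← -1.800000 + 0.29·(-2.524000) = -2.531960
t=0.290000, y=-2.531960: f=-3.351115 → y ← -2.531960 + 0.29·(-3.351115) = -3.503783
t=0.580000, y=-3.503783: f=-4.449275 → y ← -3.503783 + 0.29·(-4.449275) = -4.794073
t=0.870000, y=-4.794073: f=-5.907303 → y ← -4.794073 + 0.29·(-5.907303) = -6.507191
t=1.160000, y=-6.507191: f=-7.843126 → y ← -6.507191 + 0.29·(-7.843126) = -8.781697
y(1.45) ≈ -8.7817

-8.7817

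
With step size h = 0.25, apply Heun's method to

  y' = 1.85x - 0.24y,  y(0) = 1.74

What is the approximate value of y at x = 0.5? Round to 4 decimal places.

Heun: k1 = f(x_n, y_n); k2 = f(x_n + h, y_n + h·k1); y_{n+1} = y_n + (h/2)·(k1 + k2).
x=0.000000, y=1.740000:
  k1 = f(0.000000, 1.740000) = -0.417600
  k2 = f(0.250000, 1.635600) = 0.069956
  y ← 1.740000 + (0.25/2)·(-0.417600 + 0.069956) = 1.696544
x=0.250000, y=1.696544:
  k1 = f(0.250000, 1.696544) = 0.055329
  k2 = f(0.500000, 1.710377) = 0.514510
  y ← 1.696544 + (0.25/2)·(0.055329 + 0.514510) = 1.767774
y(0.5) ≈ 1.7678

1.7678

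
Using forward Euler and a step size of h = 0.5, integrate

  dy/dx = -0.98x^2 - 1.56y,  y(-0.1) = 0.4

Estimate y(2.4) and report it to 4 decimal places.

-2.0000

Euler: y_{n+1} = y_n + h·f(x_n, y_n).
x=-0.100000, y=0.400000: f=-0.633800 → y ← 0.400000 + 0.5·(-0.633800) = 0.083100
x=0.400000, y=0.083100: f=-0.286436 → y ← 0.083100 + 0.5·(-0.286436) = -0.060118
x=0.900000, y=-0.060118: f=-0.700016 → y ← -0.060118 + 0.5·(-0.700016) = -0.410126
x=1.400000, y=-0.410126: f=-1.281004 → y ← -0.410126 + 0.5·(-1.281004) = -1.050628
x=1.900000, y=-1.050628: f=-1.898821 → y ← -1.050628 + 0.5·(-1.898821) = -2.000038
y(2.4) ≈ -2.0000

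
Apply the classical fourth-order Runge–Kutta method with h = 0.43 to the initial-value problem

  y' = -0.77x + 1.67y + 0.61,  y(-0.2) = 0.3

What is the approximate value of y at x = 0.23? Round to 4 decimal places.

RK4: k1 = f(x_n, y_n); k2 = f(x_n + h/2, y_n + (h/2)·k1); k3 = f(x_n + h/2, y_n + (h/2)·k2); k4 = f(x_n + h, y_n + h·k3); y_{n+1} = y_n + (h/6)·(k1 + 2k2 + 2k3 + k4).
x=-0.200000, y=0.300000:
  k1 = f(-0.200000, 0.300000) = 1.265000
  k2 = f(0.015000, 0.571975) = 1.553648
  k3 = f(0.015000, 0.634034) = 1.657287
  k4 = f(0.230000, 1.012634) = 2.123998
  y ← 0.300000 + (0.43/6)·(k1 + 2k2 + 2k3 + k4) = 1.003112
y(0.23) ≈ 1.0031

1.0031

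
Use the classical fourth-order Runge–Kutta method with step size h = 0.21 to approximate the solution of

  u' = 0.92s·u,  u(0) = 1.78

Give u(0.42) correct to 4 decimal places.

RK4: k1 = f(s_n, u_n); k2 = f(s_n + h/2, u_n + (h/2)·k1); k3 = f(s_n + h/2, u_n + (h/2)·k2); k4 = f(s_n + h, u_n + h·k3); u_{n+1} = u_n + (h/6)·(k1 + 2k2 + 2k3 + k4).
s=0.000000, u=1.780000:
  k1 = f(0.000000, 1.780000) = 0.000000
  k2 = f(0.105000, 1.780000) = 0.171948
  k3 = f(0.105000, 1.798055) = 0.173692
  k4 = f(0.210000, 1.816475) = 0.350943
  u ← 1.780000 + (0.21/6)·(k1 + 2k2 + 2k3 + k4) = 1.816478
s=0.210000, u=1.816478:
  k1 = f(0.210000, 1.816478) = 0.350944
  k2 = f(0.315000, 1.853327) = 0.537094
  k3 = f(0.315000, 1.872873) = 0.542759
  k4 = f(0.420000, 1.930457) = 0.745929
  u ← 1.816478 + (0.21/6)·(k1 + 2k2 + 2k3 + k4) = 1.930458
u(0.42) ≈ 1.9305

1.9305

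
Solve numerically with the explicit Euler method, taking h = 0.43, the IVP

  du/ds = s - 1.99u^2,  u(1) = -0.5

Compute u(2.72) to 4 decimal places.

1.1268

Euler: u_{n+1} = u_n + h·f(s_n, u_n).
s=1.000000, u=-0.500000: f=0.502500 → u ← -0.500000 + 0.43·0.502500 = -0.283925
s=1.430000, u=-0.283925: f=1.269579 → u ← -0.283925 + 0.43·1.269579 = 0.261994
s=1.860000, u=0.261994: f=1.723405 → u ← 0.261994 + 0.43·1.723405 = 1.003058
s=2.290000, u=1.003058: f=0.287810 → u ← 1.003058 + 0.43·0.287810 = 1.126816
u(2.72) ≈ 1.1268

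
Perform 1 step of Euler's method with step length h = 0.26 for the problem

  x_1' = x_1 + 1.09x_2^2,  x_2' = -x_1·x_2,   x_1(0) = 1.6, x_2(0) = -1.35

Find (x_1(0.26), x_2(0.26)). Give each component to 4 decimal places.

Euler on (x_1,x_2): x_1_{n+1} = x_1_n + h·x_1', x_2_{n+1} = x_2_n + h·x_2'.
0.000000: (1.600000, -1.350000); f=(3.586525, 2.160000) → (2.532497, -0.788400)
(x_1(0.26), x_2(0.26)) ≈ (2.5325, -0.7884)

2.5325, -0.7884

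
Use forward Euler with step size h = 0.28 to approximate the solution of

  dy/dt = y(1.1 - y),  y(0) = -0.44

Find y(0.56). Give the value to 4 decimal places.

-0.9347

Euler: y_{n+1} = y_n + h·f(t_n, y_n).
t=0.000000, y=-0.440000: f=-0.677600 → y ← -0.440000 + 0.28·(-0.677600) = -0.629728
t=0.280000, y=-0.629728: f=-1.089258 → y ← -0.629728 + 0.28·(-1.089258) = -0.934720
y(0.56) ≈ -0.9347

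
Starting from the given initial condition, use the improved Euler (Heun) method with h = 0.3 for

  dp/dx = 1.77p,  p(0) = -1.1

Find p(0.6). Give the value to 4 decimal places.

Heun: k1 = f(x_n, p_n); k2 = f(x_n + h, p_n + h·k1); p_{n+1} = p_n + (h/2)·(k1 + k2).
x=0.000000, p=-1.100000:
  k1 = f(0.000000, -1.100000) = -1.947000
  k2 = f(0.300000, -1.684100) = -2.980857
  p ← -1.100000 + (0.3/2)·(-1.947000 + (-2.980857)) = -1.839179
x=0.300000, p=-1.839179:
  k1 = f(0.300000, -1.839179) = -3.255346
  k2 = f(0.600000, -2.815782) = -4.983935
  p ← -1.839179 + (0.3/2)·(-3.255346 + (-4.983935)) = -3.075071
p(0.6) ≈ -3.0751

-3.0751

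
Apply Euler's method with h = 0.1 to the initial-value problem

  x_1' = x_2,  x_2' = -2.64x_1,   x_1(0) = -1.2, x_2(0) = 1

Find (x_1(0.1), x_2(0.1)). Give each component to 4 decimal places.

-1.1000, 1.3168

Euler on (x_1,x_2): x_1_{n+1} = x_1_n + h·x_1', x_2_{n+1} = x_2_n + h·x_2'.
0.000000: (-1.200000, 1.000000); f=(1.000000, 3.168000) → (-1.100000, 1.316800)
(x_1(0.1), x_2(0.1)) ≈ (-1.1000, 1.3168)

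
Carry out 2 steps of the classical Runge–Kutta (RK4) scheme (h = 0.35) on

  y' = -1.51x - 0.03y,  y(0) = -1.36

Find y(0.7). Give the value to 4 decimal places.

-1.6991

RK4: k1 = f(x_n, y_n); k2 = f(x_n + h/2, y_n + (h/2)·k1); k3 = f(x_n + h/2, y_n + (h/2)·k2); k4 = f(x_n + h, y_n + h·k3); y_{n+1} = y_n + (h/6)·(k1 + 2k2 + 2k3 + k4).
x=0.000000, y=-1.360000:
  k1 = f(0.000000, -1.360000) = 0.040800
  k2 = f(0.175000, -1.352860) = -0.223664
  k3 = f(0.175000, -1.399141) = -0.222276
  k4 = f(0.350000, -1.437797) = -0.485366
  y ← -1.360000 + (0.35/6)·(k1 + 2k2 + 2k3 + k4) = -1.437959
x=0.350000, y=-1.437959:
  k1 = f(0.350000, -1.437959) = -0.485361
  k2 = f(0.525000, -1.522898) = -0.747063
  k3 = f(0.525000, -1.568695) = -0.745689
  k4 = f(0.700000, -1.698951) = -1.006031
  y ← -1.437959 + (0.35/6)·(k1 + 2k2 + 2k3 + k4) = -1.699112
y(0.7) ≈ -1.6991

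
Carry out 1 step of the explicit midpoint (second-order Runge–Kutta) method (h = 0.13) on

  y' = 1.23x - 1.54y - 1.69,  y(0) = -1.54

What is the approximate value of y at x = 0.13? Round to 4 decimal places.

-1.4499

Midpoint: k1 = f(x_n, y_n); k2 = f(x_n + h/2, y_n + (h/2)·k1); y_{n+1} = y_n + h·k2.
x=0.000000, y=-1.540000:
  k1 = f(0.000000, -1.540000) = 0.681600
  k2 = f(0.065000, -1.495696) = 0.693322
  y ← -1.540000 + 0.13·0.693322 = -1.449868
y(0.13) ≈ -1.4499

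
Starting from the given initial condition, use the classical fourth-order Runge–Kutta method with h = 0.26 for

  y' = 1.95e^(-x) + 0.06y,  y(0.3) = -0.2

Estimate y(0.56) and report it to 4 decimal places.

0.1303

RK4: k1 = f(x_n, y_n); k2 = f(x_n + h/2, y_n + (h/2)·k1); k3 = f(x_n + h/2, y_n + (h/2)·k2); k4 = f(x_n + h, y_n + h·k3); y_{n+1} = y_n + (h/6)·(k1 + 2k2 + 2k3 + k4).
x=0.300000, y=-0.200000:
  k1 = f(0.300000, -0.200000) = 1.432596
  k2 = f(0.430000, -0.013763) = 1.267667
  k3 = f(0.430000, -0.035203) = 1.266381
  k4 = f(0.560000, 0.129259) = 1.121613
  y ← -0.200000 + (0.26/6)·(k1 + 2k2 + 2k3 + k4) = 0.130300
y(0.56) ≈ 0.1303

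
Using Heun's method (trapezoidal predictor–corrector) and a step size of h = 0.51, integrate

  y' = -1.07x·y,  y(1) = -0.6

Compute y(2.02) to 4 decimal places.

-0.1591

Heun: k1 = f(x_n, y_n); k2 = f(x_n + h, y_n + h·k1); y_{n+1} = y_n + (h/2)·(k1 + k2).
x=1.000000, y=-0.600000:
  k1 = f(1.000000, -0.600000) = 0.642000
  k2 = f(1.510000, -0.272580) = 0.440408
  y ← -0.600000 + (0.51/2)·(0.642000 + 0.440408) = -0.323986
x=1.510000, y=-0.323986:
  k1 = f(1.510000, -0.323986) = 0.523464
  k2 = f(2.020000, -0.057019) = 0.123241
  y ← -0.323986 + (0.51/2)·(0.523464 + 0.123241) = -0.159076
y(2.02) ≈ -0.1591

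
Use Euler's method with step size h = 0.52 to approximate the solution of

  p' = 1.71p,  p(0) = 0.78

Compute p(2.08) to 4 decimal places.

Euler: p_{n+1} = p_n + h·f(s_n, p_n).
s=0.000000, p=0.780000: f=1.333800 → p ← 0.780000 + 0.52·1.333800 = 1.473576
s=0.520000, p=1.473576: f=2.519815 → p ← 1.473576 + 0.52·2.519815 = 2.783880
s=1.040000, p=2.783880: f=4.760434 → p ← 2.783880 + 0.52·4.760434 = 5.259306
s=1.560000, p=5.259306: f=8.993413 → p ← 5.259306 + 0.52·8.993413 = 9.935880
p(2.08) ≈ 9.9359

9.9359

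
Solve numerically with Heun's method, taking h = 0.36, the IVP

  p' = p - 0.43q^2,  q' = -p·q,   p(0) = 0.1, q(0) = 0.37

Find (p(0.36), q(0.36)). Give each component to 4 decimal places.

Heun on (p,q): k1 = f(t_n, state_n); k2 = f(t_n + h, state_n + h·k1); state_{n+1} = state_n + (h/2)·(k1 + k2).
0.000000: (0.100000, 0.370000)
  k1 = (0.041133, -0.037000)
  predictor → (0.114808, 0.356680)
  k2 = (0.060103, -0.040950)
  → (0.118222, 0.355969)
(p(0.36), q(0.36)) ≈ (0.1182, 0.3560)

0.1182, 0.3560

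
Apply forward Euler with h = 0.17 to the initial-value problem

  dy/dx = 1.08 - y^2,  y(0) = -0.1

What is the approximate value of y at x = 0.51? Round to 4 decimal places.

Euler: y_{n+1} = y_n + h·f(x_n, y_n).
x=0.000000, y=-0.100000: f=1.070000 → y ← -0.100000 + 0.17·1.070000 = 0.081900
x=0.170000, y=0.081900: f=1.073292 → y ← 0.081900 + 0.17·1.073292 = 0.264360
x=0.340000, y=0.264360: f=1.010114 → y ← 0.264360 + 0.17·1.010114 = 0.436079
y(0.51) ≈ 0.4361

0.4361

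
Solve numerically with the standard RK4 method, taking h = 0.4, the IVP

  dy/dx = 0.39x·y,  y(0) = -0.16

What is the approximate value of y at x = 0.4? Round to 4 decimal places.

RK4: k1 = f(x_n, y_n); k2 = f(x_n + h/2, y_n + (h/2)·k1); k3 = f(x_n + h/2, y_n + (h/2)·k2); k4 = f(x_n + h, y_n + h·k3); y_{n+1} = y_n + (h/6)·(k1 + 2k2 + 2k3 + k4).
x=0.000000, y=-0.160000:
  k1 = f(0.000000, -0.160000) = 0.000000
  k2 = f(0.200000, -0.160000) = -0.012480
  k3 = f(0.200000, -0.162496) = -0.012675
  k4 = f(0.400000, -0.165070) = -0.025751
  y ← -0.160000 + (0.4/6)·(k1 + 2k2 + 2k3 + k4) = -0.165071
y(0.4) ≈ -0.1651

-0.1651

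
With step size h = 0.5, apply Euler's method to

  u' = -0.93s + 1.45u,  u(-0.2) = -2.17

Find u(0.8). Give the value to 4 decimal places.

Euler: u_{n+1} = u_n + h·f(s_n, u_n).
s=-0.200000, u=-2.170000: f=-2.960500 → u ← -2.170000 + 0.5·(-2.960500) = -3.650250
s=0.300000, u=-3.650250: f=-5.571862 → u ← -3.650250 + 0.5·(-5.571862) = -6.436181
u(0.8) ≈ -6.4362

-6.4362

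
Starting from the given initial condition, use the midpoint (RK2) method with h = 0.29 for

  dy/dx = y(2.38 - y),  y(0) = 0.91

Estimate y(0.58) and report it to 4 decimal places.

1.6973

Midpoint: k1 = f(x_n, y_n); k2 = f(x_n + h/2, y_n + (h/2)·k1); y_{n+1} = y_n + h·k2.
x=0.000000, y=0.910000:
  k1 = f(0.000000, 0.910000) = 1.337700
  k2 = f(0.145000, 1.103967) = 1.408698
  y ← 0.910000 + 0.29·1.408698 = 1.318522
x=0.290000, y=1.318522:
  k1 = f(0.290000, 1.318522) = 1.399582
  k2 = f(0.435000, 1.521462) = 1.306233
  y ← 1.318522 + 0.29·1.306233 = 1.697330
y(0.58) ≈ 1.6973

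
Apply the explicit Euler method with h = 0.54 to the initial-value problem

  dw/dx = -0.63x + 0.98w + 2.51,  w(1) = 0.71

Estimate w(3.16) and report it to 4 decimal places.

10.9119

Euler: w_{n+1} = w_n + h·f(x_n, w_n).
x=1.000000, w=0.710000: f=2.575800 → w ← 0.710000 + 0.54·2.575800 = 2.100932
x=1.540000, w=2.100932: f=3.598713 → w ← 2.100932 + 0.54·3.598713 = 4.044237
x=2.080000, w=4.044237: f=5.162952 → w ← 4.044237 + 0.54·5.162952 = 6.832232
x=2.620000, w=6.832232: f=7.554987 → w ← 6.832232 + 0.54·7.554987 = 10.911924
w(3.16) ≈ 10.9119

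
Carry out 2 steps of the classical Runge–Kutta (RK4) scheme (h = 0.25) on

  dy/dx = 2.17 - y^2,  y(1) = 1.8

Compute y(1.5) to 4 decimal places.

RK4: k1 = f(x_n, y_n); k2 = f(x_n + h/2, y_n + (h/2)·k1); k3 = f(x_n + h/2, y_n + (h/2)·k2); k4 = f(x_n + h, y_n + h·k3); y_{n+1} = y_n + (h/6)·(k1 + 2k2 + 2k3 + k4).
x=1.000000, y=1.800000:
  k1 = f(1.000000, 1.800000) = -1.070000
  k2 = f(1.125000, 1.666250) = -0.606389
  k3 = f(1.125000, 1.724201) = -0.802870
  k4 = f(1.250000, 1.599282) = -0.387704
  y ← 1.800000 + (0.25/6)·(k1 + 2k2 + 2k3 + k4) = 1.621824
x=1.250000, y=1.621824:
  k1 = f(1.250000, 1.621824) = -0.460313
  k2 = f(1.375000, 1.564285) = -0.276987
  k3 = f(1.375000, 1.587201) = -0.349206
  k4 = f(1.500000, 1.534523) = -0.184760
  y ← 1.621824 + (0.25/6)·(k1 + 2k2 + 2k3 + k4) = 1.542763
y(1.5) ≈ 1.5428

1.5428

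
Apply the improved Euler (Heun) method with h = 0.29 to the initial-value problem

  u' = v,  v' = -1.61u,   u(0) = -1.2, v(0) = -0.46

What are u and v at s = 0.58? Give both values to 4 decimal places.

-1.1293, 0.7072

Heun on (u,v): k1 = f(s_n, state_n); k2 = f(s_n + h, state_n + h·k1); state_{n+1} = state_n + (h/2)·(k1 + k2).
0.000000: (-1.200000, -0.460000)
  k1 = (-0.460000, 1.932000)
  predictor → (-1.333400, 0.100280)
  k2 = (0.100280, 2.146774)
  → (-1.252159, 0.131422)
0.290000: (-1.252159, 0.131422)
  k1 = (0.131422, 2.015977)
  predictor → (-1.214047, 0.716055)
  k2 = (0.716055, 1.954616)
  → (-1.129275, 0.707158)
(u(0.58), v(0.58)) ≈ (-1.1293, 0.7072)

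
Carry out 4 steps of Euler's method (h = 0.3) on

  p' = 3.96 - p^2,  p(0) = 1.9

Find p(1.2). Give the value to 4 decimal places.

1.9899

Euler: p_{n+1} = p_n + h·f(t_n, p_n).
t=0.000000, p=1.900000: f=0.350000 → p ← 1.900000 + 0.3·0.350000 = 2.005000
t=0.300000, p=2.005000: f=-0.060025 → p ← 2.005000 + 0.3·(-0.060025) = 1.986992
t=0.600000, p=1.986992: f=0.011861 → p ← 1.986992 + 0.3·0.011861 = 1.990551
t=0.900000, p=1.990551: f=-0.002292 → p ← 1.990551 + 0.3·(-0.002292) = 1.989863
p(1.2) ≈ 1.9899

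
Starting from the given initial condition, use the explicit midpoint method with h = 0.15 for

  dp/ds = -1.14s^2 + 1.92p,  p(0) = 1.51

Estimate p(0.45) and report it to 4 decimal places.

3.5080

Midpoint: k1 = f(s_n, p_n); k2 = f(s_n + h/2, p_n + (h/2)·k1); p_{n+1} = p_n + h·k2.
s=0.000000, p=1.510000:
  k1 = f(0.000000, 1.510000) = 2.899200
  k2 = f(0.075000, 1.727440) = 3.310272
  p ← 1.510000 + 0.15·3.310272 = 2.006541
s=0.150000, p=2.006541:
  k1 = f(0.150000, 2.006541) = 3.826908
  k2 = f(0.225000, 2.293559) = 4.345921
  p ← 2.006541 + 0.15·4.345921 = 2.658429
s=0.300000, p=2.658429:
  k1 = f(0.300000, 2.658429) = 5.001584
  k2 = f(0.375000, 3.033548) = 5.664099
  p ← 2.658429 + 0.15·5.664099 = 3.508044
p(0.45) ≈ 3.5080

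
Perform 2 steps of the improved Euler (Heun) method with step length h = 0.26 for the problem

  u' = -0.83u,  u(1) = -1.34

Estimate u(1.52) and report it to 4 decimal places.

Heun: k1 = f(t_n, u_n); k2 = f(t_n + h, u_n + h·k1); u_{n+1} = u_n + (h/2)·(k1 + k2).
t=1.000000, u=-1.340000:
  k1 = f(1.000000, -1.340000) = 1.112200
  k2 = f(1.260000, -1.050828) = 0.872187
  u ← -1.340000 + (0.26/2)·(1.112200 + 0.872187) = -1.082030
t=1.260000, u=-1.082030:
  k1 = f(1.260000, -1.082030) = 0.898085
  k2 = f(1.520000, -0.848528) = 0.704278
  u ← -1.082030 + (0.26/2)·(0.898085 + 0.704278) = -0.873723
u(1.52) ≈ -0.8737

-0.8737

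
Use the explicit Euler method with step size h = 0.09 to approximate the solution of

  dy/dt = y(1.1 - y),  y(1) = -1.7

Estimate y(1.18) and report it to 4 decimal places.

Euler: y_{n+1} = y_n + h·f(t_n, y_n).
t=1.000000, y=-1.700000: f=-4.760000 → y ← -1.700000 + 0.09·(-4.760000) = -2.128400
t=1.090000, y=-2.128400: f=-6.871327 → y ← -2.128400 + 0.09·(-6.871327) = -2.746819
y(1.18) ≈ -2.7468

-2.7468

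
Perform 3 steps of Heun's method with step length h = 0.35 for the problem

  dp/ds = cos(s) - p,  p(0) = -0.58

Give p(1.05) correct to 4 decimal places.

Heun: k1 = f(s_n, p_n); k2 = f(s_n + h, p_n + h·k1); p_{n+1} = p_n + (h/2)·(k1 + k2).
s=0.000000, p=-0.580000:
  k1 = f(0.000000, -0.580000) = 1.580000
  k2 = f(0.350000, -0.027000) = 0.966373
  p ← -0.580000 + (0.35/2)·(1.580000 + 0.966373) = -0.134385
s=0.350000, p=-0.134385:
  k1 = f(0.350000, -0.134385) = 1.073757
  k2 = f(0.700000, 0.241430) = 0.523412
  p ← -0.134385 + (0.35/2)·(1.073757 + 0.523412) = 0.145120
s=0.700000, p=0.145120:
  k1 = f(0.700000, 0.145120) = 0.619722
  k2 = f(1.050000, 0.362023) = 0.135548
  p ← 0.145120 + (0.35/2)·(0.619722 + 0.135548) = 0.277292
p(1.05) ≈ 0.2773

0.2773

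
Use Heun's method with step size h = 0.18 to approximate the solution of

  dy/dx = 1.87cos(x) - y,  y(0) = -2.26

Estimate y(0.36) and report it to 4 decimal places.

-1.0331

Heun: k1 = f(x_n, y_n); k2 = f(x_n + h, y_n + h·k1); y_{n+1} = y_n + (h/2)·(k1 + k2).
x=0.000000, y=-2.260000:
  k1 = f(0.000000, -2.260000) = 4.130000
  k2 = f(0.180000, -1.516600) = 3.356388
  y ← -2.260000 + (0.18/2)·(4.130000 + 3.356388) = -1.586225
x=0.180000, y=-1.586225:
  k1 = f(0.180000, -1.586225) = 3.426013
  k2 = f(0.360000, -0.969543) = 2.719670
  y ← -1.586225 + (0.18/2)·(3.426013 + 2.719670) = -1.033114
y(0.36) ≈ -1.0331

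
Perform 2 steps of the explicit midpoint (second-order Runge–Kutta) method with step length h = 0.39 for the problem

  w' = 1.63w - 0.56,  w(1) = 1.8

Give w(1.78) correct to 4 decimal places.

5.2625

Midpoint: k1 = f(t_n, w_n); k2 = f(t_n + h/2, w_n + (h/2)·k1); w_{n+1} = w_n + h·k2.
t=1.000000, w=1.800000:
  k1 = f(1.000000, 1.800000) = 2.374000
  k2 = f(1.195000, 2.262930) = 3.128576
  w ← 1.800000 + 0.39·3.128576 = 3.020145
t=1.390000, w=3.020145:
  k1 = f(1.390000, 3.020145) = 4.362836
  k2 = f(1.585000, 3.870898) = 5.749563
  w ← 3.020145 + 0.39·5.749563 = 5.262474
w(1.78) ≈ 5.2625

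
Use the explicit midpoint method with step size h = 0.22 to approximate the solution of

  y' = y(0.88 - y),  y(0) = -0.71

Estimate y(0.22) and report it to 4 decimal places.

Midpoint: k1 = f(x_n, y_n); k2 = f(x_n + h/2, y_n + (h/2)·k1); y_{n+1} = y_n + h·k2.
x=0.000000, y=-0.710000:
  k1 = f(0.000000, -0.710000) = -1.128900
  k2 = f(0.110000, -0.834179) = -1.429932
  y ← -0.710000 + 0.22·(-1.429932) = -1.024585
y(0.22) ≈ -1.0246

-1.0246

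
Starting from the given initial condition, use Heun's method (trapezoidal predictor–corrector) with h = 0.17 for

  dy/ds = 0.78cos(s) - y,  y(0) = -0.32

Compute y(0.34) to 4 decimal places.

-0.0098

Heun: k1 = f(s_n, y_n); k2 = f(s_n + h, y_n + h·k1); y_{n+1} = y_n + (h/2)·(k1 + k2).
s=0.000000, y=-0.320000:
  k1 = f(0.000000, -0.320000) = 1.100000
  k2 = f(0.170000, -0.133000) = 0.901756
  y ← -0.320000 + (0.17/2)·(1.100000 + 0.901756) = -0.149851
s=0.170000, y=-0.149851:
  k1 = f(0.170000, -0.149851) = 0.918607
  k2 = f(0.340000, 0.006312) = 0.729036
  y ← -0.149851 + (0.17/2)·(0.918607 + 0.729036) = -0.009801
y(0.34) ≈ -0.0098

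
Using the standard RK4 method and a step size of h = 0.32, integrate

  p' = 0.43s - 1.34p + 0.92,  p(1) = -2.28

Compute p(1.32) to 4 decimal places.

-1.1148

RK4: k1 = f(s_n, p_n); k2 = f(s_n + h/2, p_n + (h/2)·k1); k3 = f(s_n + h/2, p_n + (h/2)·k2); k4 = f(s_n + h, p_n + h·k3); p_{n+1} = p_n + (h/6)·(k1 + 2k2 + 2k3 + k4).
s=1.000000, p=-2.280000:
  k1 = f(1.000000, -2.280000) = 4.405200
  k2 = f(1.160000, -1.575168) = 3.529525
  k3 = f(1.160000, -1.715276) = 3.717270
  k4 = f(1.320000, -1.090474) = 2.948835
  p ← -2.280000 + (0.32/6)·(k1 + 2k2 + 2k3 + k4) = -1.114793
p(1.32) ≈ -1.1148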